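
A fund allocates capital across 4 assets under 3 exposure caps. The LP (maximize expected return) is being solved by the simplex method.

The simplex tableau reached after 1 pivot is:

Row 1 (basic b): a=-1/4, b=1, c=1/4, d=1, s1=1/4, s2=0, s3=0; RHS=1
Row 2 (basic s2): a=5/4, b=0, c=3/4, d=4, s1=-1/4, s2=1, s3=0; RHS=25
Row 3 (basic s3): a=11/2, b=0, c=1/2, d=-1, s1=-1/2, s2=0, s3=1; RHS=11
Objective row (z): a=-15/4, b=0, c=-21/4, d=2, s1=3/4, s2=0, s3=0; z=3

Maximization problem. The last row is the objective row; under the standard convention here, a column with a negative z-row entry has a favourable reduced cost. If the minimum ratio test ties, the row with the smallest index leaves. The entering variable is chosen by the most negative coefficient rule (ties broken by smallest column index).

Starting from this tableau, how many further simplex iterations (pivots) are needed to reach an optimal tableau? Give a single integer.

pivot: c in, b out → z = 24
pivot: a in, s3 out → z = 75/2
No improving column remains; optimal.

2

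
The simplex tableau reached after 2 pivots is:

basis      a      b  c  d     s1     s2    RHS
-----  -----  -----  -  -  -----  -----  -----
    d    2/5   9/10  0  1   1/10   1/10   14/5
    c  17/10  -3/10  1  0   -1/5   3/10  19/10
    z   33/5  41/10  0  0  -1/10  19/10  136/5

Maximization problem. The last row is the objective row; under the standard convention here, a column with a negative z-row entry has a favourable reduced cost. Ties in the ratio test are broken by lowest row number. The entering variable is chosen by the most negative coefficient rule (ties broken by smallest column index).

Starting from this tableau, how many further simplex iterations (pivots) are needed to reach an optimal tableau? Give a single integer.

pivot: s1 in, d out → z = 30
No improving column remains; optimal.

1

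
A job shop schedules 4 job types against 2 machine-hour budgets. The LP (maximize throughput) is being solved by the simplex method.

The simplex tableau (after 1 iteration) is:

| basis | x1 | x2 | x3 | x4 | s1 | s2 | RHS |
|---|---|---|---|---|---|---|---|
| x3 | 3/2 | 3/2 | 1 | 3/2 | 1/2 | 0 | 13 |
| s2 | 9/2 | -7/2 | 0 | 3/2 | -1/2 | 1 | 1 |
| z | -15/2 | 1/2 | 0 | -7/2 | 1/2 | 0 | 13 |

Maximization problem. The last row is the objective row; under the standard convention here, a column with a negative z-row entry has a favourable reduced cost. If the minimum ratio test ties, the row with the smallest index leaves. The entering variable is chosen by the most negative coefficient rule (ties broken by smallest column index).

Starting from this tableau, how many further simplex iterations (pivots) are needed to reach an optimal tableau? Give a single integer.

2

pivot: x1 in, s2 out → z = 44/3
pivot: x2 in, x3 out → z = 40
No improving column remains; optimal.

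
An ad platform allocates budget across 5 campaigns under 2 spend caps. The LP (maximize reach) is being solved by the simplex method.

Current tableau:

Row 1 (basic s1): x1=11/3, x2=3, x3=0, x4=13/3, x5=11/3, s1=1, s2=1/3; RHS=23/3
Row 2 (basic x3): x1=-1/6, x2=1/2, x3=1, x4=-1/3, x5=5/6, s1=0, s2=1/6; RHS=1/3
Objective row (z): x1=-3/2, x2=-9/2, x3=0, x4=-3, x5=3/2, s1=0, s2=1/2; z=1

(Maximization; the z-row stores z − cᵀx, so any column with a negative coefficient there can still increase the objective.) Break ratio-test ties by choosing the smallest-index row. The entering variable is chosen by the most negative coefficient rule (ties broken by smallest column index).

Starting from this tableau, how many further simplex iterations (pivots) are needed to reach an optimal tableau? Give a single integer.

pivot: x2 in, x3 out → z = 4
pivot: x4 in, s1 out → z = 178/19
No improving column remains; optimal.

2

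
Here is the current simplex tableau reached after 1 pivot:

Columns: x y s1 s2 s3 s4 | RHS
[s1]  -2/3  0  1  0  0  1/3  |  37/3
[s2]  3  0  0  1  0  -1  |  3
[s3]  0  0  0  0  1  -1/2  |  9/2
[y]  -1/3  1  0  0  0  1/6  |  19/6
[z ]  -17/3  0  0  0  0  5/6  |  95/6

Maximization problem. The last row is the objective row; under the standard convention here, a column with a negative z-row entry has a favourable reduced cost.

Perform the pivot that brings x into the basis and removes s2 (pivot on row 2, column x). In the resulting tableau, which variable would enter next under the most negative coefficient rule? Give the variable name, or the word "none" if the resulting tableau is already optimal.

Pivot element 3. New z-row = old z-row − (-17/3)·(row 2/3).
Updated z-row coefficients: x: 0, y: 0, s1: 0, s2: 17/9, s3: 0, s4: -19/18.
The most negative is -19/18 in column s4, so s4 would enter next.

s4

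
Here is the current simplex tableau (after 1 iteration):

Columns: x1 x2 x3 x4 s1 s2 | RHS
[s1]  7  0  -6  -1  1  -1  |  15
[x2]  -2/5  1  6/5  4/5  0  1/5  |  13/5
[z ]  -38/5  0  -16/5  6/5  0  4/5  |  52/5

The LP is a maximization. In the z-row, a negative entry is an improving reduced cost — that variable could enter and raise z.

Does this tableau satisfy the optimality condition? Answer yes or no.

no

Column x1 has objective-row coefficient -38/5, which is negative; an improving pivot exists, so not yet optimal.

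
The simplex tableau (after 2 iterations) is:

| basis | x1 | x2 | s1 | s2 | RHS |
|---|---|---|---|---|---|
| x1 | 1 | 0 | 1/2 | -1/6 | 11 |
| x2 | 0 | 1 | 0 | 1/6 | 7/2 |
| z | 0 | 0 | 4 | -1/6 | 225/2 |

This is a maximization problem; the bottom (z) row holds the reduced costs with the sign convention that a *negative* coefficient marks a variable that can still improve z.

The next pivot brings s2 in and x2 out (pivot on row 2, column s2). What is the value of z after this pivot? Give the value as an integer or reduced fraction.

116

Minimum ratio for s2: (7/2)/(1/6) = 21.
z changes by −(z-row coeff of s2)·ratio = −(-1/6)·21 = 7/2.
New z = 225/2 + (7/2) = 116.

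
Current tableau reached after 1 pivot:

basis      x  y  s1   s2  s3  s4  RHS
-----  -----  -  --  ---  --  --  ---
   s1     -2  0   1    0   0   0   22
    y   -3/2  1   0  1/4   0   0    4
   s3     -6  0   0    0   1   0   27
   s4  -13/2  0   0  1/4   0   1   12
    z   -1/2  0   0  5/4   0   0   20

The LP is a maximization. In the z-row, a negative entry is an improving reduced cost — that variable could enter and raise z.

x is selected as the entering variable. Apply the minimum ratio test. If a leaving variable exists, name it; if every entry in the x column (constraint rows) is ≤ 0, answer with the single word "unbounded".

x-column entries: row 1: -2, row 2: -3/2, row 3: -6, row 4: -13/2. All ≤ 0, so x can increase without bound; the LP is unbounded in this direction.

unbounded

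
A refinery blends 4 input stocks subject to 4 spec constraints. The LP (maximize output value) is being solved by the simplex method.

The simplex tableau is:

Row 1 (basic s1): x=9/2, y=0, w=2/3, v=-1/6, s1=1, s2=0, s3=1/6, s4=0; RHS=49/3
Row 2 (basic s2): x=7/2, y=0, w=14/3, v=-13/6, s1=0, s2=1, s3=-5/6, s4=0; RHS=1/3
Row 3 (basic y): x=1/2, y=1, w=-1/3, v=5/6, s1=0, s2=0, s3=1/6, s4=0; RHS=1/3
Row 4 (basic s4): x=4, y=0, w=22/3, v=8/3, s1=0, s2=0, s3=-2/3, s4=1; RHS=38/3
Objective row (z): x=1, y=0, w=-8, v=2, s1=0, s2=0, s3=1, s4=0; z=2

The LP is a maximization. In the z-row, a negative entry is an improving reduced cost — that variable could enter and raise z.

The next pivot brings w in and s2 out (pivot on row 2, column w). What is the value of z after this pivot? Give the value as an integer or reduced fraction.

Minimum ratio for w: (1/3)/(14/3) = 1/14.
z changes by −(z-row coeff of w)·ratio = −(-8)·(1/14) = 4/7.
New z = 2 + (4/7) = 18/7.

18/7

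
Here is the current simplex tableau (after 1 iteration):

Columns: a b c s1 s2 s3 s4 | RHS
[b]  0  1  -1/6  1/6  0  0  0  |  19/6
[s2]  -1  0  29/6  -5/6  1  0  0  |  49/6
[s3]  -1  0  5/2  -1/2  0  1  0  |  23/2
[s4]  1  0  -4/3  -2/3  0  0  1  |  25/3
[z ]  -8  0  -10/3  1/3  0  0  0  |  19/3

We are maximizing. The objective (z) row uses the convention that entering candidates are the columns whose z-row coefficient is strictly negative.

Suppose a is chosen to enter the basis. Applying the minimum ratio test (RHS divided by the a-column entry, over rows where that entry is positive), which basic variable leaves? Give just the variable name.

s4

Ratios: row 1 (b): entry 0 ≤ 0, skip; row 2 (s2): entry -1 ≤ 0, skip; row 3 (s3): entry -1 ≤ 0, skip; row 4 (s4): (25/3)/1 = 25/3.
Minimum ratio 25/3 is in the s4 row, so s4 leaves.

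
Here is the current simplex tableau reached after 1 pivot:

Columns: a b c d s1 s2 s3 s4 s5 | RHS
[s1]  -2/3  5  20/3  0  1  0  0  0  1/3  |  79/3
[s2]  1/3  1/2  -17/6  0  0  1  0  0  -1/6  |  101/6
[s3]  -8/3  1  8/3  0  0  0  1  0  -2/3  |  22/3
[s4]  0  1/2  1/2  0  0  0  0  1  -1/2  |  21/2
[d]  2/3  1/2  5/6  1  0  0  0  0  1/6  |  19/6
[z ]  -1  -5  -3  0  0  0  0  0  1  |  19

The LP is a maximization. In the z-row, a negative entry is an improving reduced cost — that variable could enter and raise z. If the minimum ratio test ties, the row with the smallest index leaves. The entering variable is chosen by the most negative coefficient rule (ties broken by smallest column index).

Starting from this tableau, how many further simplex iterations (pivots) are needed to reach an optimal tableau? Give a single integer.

2

pivot: b in, s1 out → z = 136/3
pivot: a in, d out → z = 512/11
No improving column remains; optimal.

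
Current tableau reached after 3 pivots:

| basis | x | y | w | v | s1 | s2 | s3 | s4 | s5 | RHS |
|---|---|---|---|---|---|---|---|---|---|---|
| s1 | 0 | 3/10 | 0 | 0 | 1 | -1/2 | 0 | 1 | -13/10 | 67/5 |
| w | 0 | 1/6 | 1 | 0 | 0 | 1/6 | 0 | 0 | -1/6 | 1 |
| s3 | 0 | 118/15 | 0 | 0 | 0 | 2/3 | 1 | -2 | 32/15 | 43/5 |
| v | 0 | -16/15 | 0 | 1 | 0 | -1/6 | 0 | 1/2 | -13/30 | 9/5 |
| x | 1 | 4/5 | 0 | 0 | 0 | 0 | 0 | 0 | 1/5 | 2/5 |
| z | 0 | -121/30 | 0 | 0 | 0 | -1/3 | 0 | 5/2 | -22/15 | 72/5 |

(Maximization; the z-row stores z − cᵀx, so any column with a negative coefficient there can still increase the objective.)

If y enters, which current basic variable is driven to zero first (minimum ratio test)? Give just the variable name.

Ratios: row 1 (s1): (67/5)/(3/10) = 134/3; row 2 (w): 1/(1/6) = 6; row 3 (s3): (43/5)/(118/15) = 129/118; row 4 (v): entry -16/15 ≤ 0, skip; row 5 (x): (2/5)/(4/5) = 1/2.
Minimum ratio 1/2 is in the x row, so x leaves.

x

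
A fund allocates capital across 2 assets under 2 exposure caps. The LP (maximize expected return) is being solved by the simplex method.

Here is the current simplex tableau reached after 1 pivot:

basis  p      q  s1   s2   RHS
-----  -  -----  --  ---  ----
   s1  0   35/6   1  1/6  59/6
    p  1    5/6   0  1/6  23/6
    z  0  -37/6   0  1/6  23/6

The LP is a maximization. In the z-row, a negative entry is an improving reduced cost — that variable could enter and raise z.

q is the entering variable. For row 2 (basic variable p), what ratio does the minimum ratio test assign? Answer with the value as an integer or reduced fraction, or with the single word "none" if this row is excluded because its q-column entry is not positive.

Ratio = RHS / (q entry) = (23/6) / (5/6) = 23/5.

23/5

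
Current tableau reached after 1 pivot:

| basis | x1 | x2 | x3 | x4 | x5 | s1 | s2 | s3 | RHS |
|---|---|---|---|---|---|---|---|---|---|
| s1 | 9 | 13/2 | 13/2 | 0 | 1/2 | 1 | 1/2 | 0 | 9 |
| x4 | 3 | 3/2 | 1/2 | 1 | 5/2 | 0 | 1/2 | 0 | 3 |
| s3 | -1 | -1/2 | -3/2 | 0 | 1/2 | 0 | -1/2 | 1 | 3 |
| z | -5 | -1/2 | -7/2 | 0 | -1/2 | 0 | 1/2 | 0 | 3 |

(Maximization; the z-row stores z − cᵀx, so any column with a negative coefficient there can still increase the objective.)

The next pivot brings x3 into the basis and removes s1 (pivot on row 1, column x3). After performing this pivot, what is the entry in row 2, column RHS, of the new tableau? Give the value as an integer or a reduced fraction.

Pivot element is row 1, column x3: 13/2.
Normalize row 1: new (row 1, RHS) = 9/(13/2) = 18/13.
row 2 ← row 2 − (1/2)·(new row 1): 3 − (1/2)·(18/13) = 30/13.

30/13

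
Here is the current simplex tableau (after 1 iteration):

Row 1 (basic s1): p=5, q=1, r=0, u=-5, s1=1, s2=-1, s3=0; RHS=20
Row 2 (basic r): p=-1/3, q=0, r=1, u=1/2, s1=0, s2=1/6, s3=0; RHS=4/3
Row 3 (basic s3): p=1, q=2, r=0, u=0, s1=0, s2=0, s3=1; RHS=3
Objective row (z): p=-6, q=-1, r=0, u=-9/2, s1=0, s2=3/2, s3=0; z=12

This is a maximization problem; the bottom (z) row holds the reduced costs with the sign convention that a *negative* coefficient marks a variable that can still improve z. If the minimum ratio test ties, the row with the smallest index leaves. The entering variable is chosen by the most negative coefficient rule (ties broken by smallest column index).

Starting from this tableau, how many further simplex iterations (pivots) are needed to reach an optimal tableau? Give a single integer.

2

pivot: p in, s3 out → z = 30
pivot: u in, r out → z = 51
No improving column remains; optimal.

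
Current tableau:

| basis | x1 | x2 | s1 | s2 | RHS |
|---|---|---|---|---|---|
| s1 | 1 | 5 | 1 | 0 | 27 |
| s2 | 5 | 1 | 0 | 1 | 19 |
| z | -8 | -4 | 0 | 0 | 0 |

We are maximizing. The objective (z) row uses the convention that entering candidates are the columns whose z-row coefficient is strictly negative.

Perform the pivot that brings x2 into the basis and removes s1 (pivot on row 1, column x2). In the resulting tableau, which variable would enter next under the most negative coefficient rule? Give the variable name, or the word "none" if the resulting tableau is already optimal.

x1

Pivot element 5. New z-row = old z-row − (-4)·(row 1/5).
Updated z-row coefficients: x1: -36/5, x2: 0, s1: 4/5, s2: 0.
The most negative is -36/5 in column x1, so x1 would enter next.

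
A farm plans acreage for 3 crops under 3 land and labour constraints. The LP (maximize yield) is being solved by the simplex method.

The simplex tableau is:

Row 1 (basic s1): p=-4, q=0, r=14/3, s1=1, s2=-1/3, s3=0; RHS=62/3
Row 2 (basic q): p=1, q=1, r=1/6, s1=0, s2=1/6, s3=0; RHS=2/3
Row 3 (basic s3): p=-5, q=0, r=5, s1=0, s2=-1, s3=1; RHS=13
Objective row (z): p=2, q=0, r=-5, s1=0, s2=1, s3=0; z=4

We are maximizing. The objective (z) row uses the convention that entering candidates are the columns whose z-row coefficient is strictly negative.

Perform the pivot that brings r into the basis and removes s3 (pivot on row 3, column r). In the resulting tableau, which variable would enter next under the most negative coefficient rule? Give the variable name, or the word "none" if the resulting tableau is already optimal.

Pivot element 5. New z-row = old z-row − (-5)·(row 3/5).
Updated z-row coefficients: p: -3, q: 0, r: 0, s1: 0, s2: 0, s3: 1.
The most negative is -3 in column p, so p would enter next.

p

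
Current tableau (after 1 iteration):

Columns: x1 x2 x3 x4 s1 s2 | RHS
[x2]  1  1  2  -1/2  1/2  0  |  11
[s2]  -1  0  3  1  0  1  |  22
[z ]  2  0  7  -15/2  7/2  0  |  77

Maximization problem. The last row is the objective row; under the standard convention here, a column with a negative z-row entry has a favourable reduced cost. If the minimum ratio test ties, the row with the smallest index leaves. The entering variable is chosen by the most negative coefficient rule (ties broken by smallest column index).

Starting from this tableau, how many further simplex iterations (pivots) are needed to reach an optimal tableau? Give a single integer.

2

pivot: x4 in, s2 out → z = 242
pivot: x1 in, x2 out → z = 484
No improving column remains; optimal.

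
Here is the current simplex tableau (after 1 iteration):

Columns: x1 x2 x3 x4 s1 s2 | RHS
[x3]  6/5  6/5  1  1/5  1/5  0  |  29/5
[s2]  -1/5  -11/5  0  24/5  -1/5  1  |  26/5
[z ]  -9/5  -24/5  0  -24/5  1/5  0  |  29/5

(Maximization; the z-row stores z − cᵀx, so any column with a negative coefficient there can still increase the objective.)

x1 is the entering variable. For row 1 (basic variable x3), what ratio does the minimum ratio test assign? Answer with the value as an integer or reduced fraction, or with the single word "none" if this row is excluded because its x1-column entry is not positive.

29/6

Ratio = RHS / (x1 entry) = (29/5) / (6/5) = 29/6.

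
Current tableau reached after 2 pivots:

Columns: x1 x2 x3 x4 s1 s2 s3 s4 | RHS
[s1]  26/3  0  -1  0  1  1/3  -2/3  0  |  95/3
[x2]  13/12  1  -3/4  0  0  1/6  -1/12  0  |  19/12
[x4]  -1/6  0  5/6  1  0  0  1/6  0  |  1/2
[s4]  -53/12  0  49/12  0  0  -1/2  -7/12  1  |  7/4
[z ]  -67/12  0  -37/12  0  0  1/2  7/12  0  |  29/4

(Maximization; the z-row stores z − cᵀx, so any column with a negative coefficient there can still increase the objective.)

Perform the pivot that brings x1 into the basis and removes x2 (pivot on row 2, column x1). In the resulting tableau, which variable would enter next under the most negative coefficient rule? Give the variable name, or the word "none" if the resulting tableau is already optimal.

x3

Pivot element 13/12. New z-row = old z-row − (-67/12)·(row 2/(13/12)).
Updated z-row coefficients: x1: 0, x2: 67/13, x3: -271/39, x4: 0, s1: 0, s2: 53/39, s3: 2/13, s4: 0.
The most negative is -271/39 in column x3, so x3 would enter next.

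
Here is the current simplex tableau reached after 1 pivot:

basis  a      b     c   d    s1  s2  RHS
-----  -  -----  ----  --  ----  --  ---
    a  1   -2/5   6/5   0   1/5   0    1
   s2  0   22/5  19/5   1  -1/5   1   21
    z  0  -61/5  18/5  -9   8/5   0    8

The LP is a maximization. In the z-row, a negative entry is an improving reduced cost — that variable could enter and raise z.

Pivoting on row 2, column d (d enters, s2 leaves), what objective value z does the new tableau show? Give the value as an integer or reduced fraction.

Minimum ratio for d: 21/1 = 21.
z changes by −(z-row coeff of d)·ratio = −(-9)·21 = 189.
New z = 8 + 189 = 197.

197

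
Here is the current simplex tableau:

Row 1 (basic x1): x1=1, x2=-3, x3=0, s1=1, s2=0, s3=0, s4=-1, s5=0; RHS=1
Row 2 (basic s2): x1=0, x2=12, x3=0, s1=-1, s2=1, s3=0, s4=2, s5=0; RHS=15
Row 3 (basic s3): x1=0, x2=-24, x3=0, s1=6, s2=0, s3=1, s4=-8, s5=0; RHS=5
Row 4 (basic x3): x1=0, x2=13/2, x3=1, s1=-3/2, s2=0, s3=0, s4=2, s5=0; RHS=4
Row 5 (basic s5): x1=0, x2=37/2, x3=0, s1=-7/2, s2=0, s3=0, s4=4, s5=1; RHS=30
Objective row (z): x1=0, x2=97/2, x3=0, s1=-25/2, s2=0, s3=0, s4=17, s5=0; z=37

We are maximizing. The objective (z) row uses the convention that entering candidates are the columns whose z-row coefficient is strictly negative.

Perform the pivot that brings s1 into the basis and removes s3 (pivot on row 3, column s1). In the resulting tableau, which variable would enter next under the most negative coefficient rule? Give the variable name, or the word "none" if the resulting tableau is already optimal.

Pivot element 6. New z-row = old z-row − (-25/2)·(row 3/6).
Updated z-row coefficients: x1: 0, x2: -3/2, x3: 0, s1: 0, s2: 0, s3: 25/12, s4: 1/3, s5: 0.
The most negative is -3/2 in column x2, so x2 would enter next.

x2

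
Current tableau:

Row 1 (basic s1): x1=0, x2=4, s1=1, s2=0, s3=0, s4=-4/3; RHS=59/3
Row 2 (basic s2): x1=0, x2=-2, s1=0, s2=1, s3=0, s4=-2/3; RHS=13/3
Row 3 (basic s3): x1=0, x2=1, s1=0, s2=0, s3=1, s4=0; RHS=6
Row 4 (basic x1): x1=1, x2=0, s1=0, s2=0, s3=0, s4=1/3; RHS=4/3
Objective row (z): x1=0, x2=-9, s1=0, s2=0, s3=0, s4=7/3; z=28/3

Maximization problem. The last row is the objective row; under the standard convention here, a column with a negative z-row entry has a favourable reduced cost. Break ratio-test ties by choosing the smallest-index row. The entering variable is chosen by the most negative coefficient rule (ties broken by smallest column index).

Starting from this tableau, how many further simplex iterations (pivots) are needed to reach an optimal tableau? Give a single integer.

2

pivot: x2 in, s1 out → z = 643/12
pivot: s4 in, s3 out → z = 223/4
No improving column remains; optimal.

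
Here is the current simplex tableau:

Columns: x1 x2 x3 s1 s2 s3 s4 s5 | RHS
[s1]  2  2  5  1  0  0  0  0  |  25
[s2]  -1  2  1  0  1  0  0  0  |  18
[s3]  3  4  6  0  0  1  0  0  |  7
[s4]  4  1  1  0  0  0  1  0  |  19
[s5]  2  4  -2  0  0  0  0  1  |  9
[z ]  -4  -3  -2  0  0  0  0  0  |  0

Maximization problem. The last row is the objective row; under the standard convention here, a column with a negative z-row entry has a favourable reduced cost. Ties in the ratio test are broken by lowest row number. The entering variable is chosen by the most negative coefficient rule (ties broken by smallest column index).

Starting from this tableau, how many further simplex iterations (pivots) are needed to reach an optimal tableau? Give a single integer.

1

pivot: x1 in, s3 out → z = 28/3
No improving column remains; optimal.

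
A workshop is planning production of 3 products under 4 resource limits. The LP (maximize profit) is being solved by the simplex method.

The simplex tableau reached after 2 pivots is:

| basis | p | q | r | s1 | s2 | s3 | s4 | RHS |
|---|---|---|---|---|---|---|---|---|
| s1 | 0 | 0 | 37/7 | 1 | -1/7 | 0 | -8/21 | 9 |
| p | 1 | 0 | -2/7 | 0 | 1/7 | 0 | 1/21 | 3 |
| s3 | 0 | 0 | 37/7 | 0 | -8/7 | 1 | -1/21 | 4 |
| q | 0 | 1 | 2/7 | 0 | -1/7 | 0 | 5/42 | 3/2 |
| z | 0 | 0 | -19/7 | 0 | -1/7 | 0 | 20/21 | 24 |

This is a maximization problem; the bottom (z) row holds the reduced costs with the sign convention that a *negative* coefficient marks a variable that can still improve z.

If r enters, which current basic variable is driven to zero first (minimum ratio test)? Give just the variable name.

Ratios: row 1 (s1): 9/(37/7) = 63/37; row 2 (p): entry -2/7 ≤ 0, skip; row 3 (s3): 4/(37/7) = 28/37; row 4 (q): (3/2)/(2/7) = 21/4.
Minimum ratio 28/37 is in the s3 row, so s3 leaves.

s3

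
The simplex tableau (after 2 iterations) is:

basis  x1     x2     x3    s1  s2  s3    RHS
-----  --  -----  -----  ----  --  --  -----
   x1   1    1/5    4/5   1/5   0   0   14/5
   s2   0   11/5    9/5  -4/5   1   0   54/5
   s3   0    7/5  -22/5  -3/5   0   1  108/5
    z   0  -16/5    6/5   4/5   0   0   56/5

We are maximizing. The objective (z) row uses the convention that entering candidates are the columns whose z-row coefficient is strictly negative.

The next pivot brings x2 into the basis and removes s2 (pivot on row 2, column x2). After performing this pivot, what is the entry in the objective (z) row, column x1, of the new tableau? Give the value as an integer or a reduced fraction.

0

Pivot element is row 2, column x2: 11/5.
Normalize row 2: new (row 2, x1) = 0/(11/5) = 0.
z-row ← z-row − (-16/5)·(new row 2): 0 − (-16/5)·0 = 0.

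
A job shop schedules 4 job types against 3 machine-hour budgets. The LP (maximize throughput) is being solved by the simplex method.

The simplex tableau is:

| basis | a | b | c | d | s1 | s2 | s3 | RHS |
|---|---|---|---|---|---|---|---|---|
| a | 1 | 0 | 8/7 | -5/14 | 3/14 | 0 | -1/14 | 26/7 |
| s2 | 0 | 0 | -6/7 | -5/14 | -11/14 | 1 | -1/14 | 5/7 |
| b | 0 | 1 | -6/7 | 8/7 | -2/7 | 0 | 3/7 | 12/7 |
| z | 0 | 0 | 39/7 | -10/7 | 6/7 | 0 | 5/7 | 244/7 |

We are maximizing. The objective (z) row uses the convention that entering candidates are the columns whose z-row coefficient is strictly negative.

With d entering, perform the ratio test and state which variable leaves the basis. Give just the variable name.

Ratios: row 1 (a): entry -5/14 ≤ 0, skip; row 2 (s2): entry -5/14 ≤ 0, skip; row 3 (b): (12/7)/(8/7) = 3/2.
Minimum ratio 3/2 is in the b row, so b leaves.

b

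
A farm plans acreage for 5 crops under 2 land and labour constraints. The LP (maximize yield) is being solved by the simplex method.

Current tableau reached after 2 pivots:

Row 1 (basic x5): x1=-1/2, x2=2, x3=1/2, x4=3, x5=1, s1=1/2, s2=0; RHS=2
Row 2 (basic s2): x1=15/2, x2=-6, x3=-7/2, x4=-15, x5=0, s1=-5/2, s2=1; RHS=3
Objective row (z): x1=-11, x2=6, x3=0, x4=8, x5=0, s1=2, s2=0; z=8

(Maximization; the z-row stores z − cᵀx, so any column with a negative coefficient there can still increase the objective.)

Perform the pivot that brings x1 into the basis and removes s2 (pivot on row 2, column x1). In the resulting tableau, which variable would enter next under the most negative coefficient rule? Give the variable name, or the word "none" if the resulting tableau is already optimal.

Pivot element 15/2. New z-row = old z-row − (-11)·(row 2/(15/2)).
Updated z-row coefficients: x1: 0, x2: -14/5, x3: -77/15, x4: -14, x5: 0, s1: -5/3, s2: 22/15.
The most negative is -14 in column x4, so x4 would enter next.

x4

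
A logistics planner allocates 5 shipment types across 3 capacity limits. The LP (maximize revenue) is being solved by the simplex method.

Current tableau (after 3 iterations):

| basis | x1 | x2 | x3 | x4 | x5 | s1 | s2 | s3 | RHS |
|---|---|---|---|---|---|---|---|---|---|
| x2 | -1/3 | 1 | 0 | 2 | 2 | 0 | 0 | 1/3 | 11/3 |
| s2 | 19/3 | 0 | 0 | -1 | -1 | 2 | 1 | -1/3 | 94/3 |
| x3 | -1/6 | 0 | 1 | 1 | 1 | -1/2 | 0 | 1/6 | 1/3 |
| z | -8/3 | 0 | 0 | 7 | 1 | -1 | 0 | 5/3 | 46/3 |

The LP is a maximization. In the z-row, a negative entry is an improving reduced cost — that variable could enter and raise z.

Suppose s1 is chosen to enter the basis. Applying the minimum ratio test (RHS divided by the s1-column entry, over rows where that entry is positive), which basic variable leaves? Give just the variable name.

Ratios: row 1 (x2): entry 0 ≤ 0, skip; row 2 (s2): (94/3)/2 = 47/3; row 3 (x3): entry -1/2 ≤ 0, skip.
Minimum ratio 47/3 is in the s2 row, so s2 leaves.

s2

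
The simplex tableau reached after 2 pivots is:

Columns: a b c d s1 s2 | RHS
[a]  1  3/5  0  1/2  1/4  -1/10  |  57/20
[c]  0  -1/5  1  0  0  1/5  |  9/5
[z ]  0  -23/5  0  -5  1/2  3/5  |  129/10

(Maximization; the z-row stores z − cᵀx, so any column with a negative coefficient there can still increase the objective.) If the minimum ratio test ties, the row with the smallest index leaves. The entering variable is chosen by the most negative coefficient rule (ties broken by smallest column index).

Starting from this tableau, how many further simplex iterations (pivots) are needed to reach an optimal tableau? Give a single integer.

2

pivot: d in, a out → z = 207/5
pivot: s2 in, c out → z = 45
No improving column remains; optimal.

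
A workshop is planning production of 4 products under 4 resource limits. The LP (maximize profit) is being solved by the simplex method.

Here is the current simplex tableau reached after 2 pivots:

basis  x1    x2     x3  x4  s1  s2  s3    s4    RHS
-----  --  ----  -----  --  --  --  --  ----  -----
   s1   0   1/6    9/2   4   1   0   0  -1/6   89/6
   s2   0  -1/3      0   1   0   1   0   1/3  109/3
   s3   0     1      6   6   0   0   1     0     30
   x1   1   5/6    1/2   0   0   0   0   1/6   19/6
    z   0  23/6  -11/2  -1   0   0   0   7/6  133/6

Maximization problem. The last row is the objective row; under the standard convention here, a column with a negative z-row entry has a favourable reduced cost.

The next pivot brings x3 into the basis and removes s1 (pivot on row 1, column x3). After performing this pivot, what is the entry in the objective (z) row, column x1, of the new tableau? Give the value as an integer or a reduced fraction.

0

Pivot element is row 1, column x3: 9/2.
Normalize row 1: new (row 1, x1) = 0/(9/2) = 0.
z-row ← z-row − (-11/2)·(new row 1): 0 − (-11/2)·0 = 0.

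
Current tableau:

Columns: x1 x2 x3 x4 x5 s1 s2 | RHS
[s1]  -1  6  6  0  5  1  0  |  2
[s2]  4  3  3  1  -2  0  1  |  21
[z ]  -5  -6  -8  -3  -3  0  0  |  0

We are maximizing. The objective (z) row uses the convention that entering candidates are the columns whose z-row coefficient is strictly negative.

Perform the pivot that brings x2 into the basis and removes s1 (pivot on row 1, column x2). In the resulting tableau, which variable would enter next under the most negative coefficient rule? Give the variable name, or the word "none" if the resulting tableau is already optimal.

Pivot element 6. New z-row = old z-row − (-6)·(row 1/6).
Updated z-row coefficients: x1: -6, x2: 0, x3: -2, x4: -3, x5: 2, s1: 1, s2: 0.
The most negative is -6 in column x1, so x1 would enter next.

x1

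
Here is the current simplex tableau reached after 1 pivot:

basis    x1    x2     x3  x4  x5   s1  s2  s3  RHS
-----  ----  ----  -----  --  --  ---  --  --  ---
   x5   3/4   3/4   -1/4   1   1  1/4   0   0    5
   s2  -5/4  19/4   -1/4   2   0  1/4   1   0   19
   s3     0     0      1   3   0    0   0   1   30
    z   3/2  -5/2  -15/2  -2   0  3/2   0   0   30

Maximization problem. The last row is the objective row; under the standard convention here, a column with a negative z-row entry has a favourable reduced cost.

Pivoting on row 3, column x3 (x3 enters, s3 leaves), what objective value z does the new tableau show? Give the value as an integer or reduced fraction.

255

Minimum ratio for x3: 30/1 = 30.
z changes by −(z-row coeff of x3)·ratio = −(-15/2)·30 = 225.
New z = 30 + 225 = 255.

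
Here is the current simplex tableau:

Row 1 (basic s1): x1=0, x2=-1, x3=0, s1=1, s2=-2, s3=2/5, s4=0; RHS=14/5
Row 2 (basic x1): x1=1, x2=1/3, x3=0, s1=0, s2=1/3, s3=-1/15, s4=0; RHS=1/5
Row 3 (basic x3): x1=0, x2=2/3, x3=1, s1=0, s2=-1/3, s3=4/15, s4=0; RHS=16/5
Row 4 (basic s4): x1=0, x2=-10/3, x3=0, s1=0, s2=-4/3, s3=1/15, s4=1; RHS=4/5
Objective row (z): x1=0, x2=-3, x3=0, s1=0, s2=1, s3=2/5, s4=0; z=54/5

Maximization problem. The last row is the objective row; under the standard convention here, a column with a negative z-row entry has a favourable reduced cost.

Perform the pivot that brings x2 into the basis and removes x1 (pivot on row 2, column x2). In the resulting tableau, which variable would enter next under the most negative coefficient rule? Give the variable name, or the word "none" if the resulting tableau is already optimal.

Pivot element 1/3. New z-row = old z-row − (-3)·(row 2/(1/3)).
Updated z-row coefficients: x1: 9, x2: 0, x3: 0, s1: 0, s2: 4, s3: -1/5, s4: 0.
The most negative is -1/5 in column s3, so s3 would enter next.

s3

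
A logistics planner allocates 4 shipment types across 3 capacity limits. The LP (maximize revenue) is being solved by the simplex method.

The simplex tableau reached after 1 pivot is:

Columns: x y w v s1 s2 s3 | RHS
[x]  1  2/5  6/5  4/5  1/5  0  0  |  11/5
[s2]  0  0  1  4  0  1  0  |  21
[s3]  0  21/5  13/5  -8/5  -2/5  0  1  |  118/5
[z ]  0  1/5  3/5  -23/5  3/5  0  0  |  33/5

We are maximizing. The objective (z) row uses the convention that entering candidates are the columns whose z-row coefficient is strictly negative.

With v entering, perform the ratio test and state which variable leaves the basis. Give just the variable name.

x

Ratios: row 1 (x): (11/5)/(4/5) = 11/4; row 2 (s2): 21/4 = 21/4; row 3 (s3): entry -8/5 ≤ 0, skip.
Minimum ratio 11/4 is in the x row, so x leaves.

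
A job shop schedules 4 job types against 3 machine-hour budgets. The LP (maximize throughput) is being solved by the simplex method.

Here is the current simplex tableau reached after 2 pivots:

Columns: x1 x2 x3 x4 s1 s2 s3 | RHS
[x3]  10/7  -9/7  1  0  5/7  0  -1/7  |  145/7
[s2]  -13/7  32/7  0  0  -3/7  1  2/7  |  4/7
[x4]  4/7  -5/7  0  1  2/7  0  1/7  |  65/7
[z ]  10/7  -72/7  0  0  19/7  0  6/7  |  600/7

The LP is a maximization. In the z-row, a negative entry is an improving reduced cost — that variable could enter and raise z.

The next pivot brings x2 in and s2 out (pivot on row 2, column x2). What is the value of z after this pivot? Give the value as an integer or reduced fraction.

Minimum ratio for x2: (4/7)/(32/7) = 1/8.
z changes by −(z-row coeff of x2)·ratio = −(-72/7)·(1/8) = 9/7.
New z = 600/7 + (9/7) = 87.

87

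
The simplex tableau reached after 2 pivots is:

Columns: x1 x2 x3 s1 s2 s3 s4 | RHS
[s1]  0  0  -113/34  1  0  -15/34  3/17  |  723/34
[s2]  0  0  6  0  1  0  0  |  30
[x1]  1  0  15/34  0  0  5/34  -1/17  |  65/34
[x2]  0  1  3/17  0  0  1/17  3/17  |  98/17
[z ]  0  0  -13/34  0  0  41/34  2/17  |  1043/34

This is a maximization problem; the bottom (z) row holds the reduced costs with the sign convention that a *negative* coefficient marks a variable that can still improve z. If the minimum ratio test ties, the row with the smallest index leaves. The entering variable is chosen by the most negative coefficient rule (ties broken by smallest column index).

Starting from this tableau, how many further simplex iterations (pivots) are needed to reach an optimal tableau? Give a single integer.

pivot: x3 in, x1 out → z = 97/3
No improving column remains; optimal.

1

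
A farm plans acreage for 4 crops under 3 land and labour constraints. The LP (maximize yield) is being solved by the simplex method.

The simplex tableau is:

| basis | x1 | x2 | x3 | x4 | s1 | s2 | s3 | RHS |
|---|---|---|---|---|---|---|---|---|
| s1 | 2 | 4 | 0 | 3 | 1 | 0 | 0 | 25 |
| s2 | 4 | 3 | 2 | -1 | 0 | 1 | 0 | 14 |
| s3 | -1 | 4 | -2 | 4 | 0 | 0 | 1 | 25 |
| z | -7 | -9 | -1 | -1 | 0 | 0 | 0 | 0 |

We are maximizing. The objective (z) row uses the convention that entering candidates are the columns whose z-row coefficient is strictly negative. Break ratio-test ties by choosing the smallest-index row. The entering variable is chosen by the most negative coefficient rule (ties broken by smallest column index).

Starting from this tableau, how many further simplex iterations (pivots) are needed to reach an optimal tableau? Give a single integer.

pivot: x2 in, s2 out → z = 42
pivot: x4 in, s3 out → z = 187/4
No improving column remains; optimal.

2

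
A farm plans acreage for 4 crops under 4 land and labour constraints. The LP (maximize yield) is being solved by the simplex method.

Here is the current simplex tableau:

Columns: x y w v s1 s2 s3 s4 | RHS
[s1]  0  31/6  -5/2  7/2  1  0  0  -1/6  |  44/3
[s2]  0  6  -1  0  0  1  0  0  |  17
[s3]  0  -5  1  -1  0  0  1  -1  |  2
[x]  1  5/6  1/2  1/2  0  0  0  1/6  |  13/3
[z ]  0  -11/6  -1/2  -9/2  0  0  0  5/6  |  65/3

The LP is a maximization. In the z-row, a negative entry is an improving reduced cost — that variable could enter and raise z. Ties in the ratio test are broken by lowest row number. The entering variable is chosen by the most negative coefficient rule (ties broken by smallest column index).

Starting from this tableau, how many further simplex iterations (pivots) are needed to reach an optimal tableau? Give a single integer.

2

pivot: v in, s1 out → z = 851/21
pivot: w in, x out → z = 452/9
No improving column remains; optimal.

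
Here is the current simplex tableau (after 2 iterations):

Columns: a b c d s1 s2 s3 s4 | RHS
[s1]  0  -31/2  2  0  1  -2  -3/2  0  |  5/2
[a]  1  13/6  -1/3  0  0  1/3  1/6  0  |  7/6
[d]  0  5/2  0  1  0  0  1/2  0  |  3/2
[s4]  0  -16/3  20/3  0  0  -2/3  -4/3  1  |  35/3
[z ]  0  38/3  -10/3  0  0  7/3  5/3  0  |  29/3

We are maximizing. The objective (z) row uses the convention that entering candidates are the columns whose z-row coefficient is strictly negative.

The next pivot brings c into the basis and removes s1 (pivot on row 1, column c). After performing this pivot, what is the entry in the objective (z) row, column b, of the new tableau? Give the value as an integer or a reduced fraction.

Pivot element is row 1, column c: 2.
Normalize row 1: new (row 1, b) = (-31/2)/2 = -31/4.
z-row ← z-row − (-10/3)·(new row 1): 38/3 − (-10/3)·(-31/4) = -79/6.

-79/6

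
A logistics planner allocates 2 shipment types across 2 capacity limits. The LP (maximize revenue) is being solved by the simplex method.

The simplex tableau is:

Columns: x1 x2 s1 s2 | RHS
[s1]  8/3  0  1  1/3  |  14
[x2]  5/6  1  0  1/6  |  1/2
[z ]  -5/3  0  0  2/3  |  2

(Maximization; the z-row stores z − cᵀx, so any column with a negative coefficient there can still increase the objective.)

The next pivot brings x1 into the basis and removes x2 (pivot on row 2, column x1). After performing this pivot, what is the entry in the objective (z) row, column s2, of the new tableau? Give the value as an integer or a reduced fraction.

Pivot element is row 2, column x1: 5/6.
Normalize row 2: new (row 2, s2) = (1/6)/(5/6) = 1/5.
z-row ← z-row − (-5/3)·(new row 2): 2/3 − (-5/3)·(1/5) = 1.

1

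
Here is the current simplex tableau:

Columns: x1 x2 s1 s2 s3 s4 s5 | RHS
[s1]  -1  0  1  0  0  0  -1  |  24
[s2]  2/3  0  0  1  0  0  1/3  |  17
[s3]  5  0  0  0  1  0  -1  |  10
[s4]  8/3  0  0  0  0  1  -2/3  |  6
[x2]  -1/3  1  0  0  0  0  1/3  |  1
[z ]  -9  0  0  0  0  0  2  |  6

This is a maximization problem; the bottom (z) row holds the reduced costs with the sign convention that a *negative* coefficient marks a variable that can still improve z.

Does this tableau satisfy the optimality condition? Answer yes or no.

Column x1 has objective-row coefficient -9, which is negative; an improving pivot exists, so not yet optimal.

no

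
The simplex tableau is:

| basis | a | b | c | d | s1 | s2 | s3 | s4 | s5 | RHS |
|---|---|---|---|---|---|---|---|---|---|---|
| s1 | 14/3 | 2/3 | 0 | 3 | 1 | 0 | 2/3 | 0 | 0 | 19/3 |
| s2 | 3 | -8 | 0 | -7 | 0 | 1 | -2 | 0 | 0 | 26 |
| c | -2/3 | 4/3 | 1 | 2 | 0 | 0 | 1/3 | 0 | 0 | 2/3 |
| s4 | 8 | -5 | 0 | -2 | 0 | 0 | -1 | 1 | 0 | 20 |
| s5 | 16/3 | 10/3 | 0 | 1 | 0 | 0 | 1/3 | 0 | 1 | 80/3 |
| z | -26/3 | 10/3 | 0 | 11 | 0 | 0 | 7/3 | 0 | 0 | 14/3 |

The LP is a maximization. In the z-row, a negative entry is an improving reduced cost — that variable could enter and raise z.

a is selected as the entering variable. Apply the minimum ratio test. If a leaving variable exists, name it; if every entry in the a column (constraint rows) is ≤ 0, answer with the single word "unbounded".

Ratios: row 1 (s1): (19/3)/(14/3) = 19/14; row 2 (s2): 26/3 = 26/3; row 3 (c): entry -2/3 ≤ 0, skip; row 4 (s4): 20/8 = 5/2; row 5 (s5): (80/3)/(16/3) = 5.
Minimum ratio is in the s1 row, so s1 leaves.

s1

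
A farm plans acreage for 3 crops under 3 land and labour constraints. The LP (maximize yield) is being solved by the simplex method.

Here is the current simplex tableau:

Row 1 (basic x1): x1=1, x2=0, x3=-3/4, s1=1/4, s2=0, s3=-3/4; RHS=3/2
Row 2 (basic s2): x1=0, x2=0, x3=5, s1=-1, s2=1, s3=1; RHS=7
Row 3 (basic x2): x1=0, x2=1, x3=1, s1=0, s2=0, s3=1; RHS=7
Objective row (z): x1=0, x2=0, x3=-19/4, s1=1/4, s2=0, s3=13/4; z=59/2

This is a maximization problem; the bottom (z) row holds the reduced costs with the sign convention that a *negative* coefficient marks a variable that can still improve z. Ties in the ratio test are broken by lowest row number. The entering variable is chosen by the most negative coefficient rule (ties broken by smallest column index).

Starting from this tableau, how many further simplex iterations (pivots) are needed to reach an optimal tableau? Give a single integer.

pivot: x3 in, s2 out → z = 723/20
pivot: s1 in, x1 out → z = 54
No improving column remains; optimal.

2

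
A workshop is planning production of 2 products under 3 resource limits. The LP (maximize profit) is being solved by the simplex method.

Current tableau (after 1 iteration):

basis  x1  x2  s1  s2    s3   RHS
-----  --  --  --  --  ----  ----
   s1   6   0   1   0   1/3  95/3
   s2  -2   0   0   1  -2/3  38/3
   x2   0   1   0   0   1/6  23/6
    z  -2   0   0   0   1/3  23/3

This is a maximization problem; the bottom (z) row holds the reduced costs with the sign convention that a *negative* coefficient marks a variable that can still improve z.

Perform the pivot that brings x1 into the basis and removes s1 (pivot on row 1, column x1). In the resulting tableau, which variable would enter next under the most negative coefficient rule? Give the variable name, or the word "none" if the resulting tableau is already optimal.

Pivot element 6. New z-row = old z-row − (-2)·(row 1/6).
Updated z-row coefficients: x1: 0, x2: 0, s1: 1/3, s2: 0, s3: 4/9.
No coefficient is strictly negative; the tableau after this pivot is optimal.

none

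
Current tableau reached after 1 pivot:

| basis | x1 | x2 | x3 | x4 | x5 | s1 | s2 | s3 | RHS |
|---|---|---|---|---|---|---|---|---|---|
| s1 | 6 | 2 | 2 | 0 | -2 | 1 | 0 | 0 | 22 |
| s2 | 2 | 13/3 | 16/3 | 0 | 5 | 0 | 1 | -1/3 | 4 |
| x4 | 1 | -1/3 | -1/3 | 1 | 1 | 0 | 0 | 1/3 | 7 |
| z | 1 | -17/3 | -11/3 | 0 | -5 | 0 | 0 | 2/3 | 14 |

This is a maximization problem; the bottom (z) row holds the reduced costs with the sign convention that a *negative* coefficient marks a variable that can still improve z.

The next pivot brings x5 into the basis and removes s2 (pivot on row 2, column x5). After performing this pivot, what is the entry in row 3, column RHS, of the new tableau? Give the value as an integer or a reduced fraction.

Pivot element is row 2, column x5: 5.
Normalize row 2: new (row 2, RHS) = 4/5 = 4/5.
row 3 ← row 3 − 1·(new row 2): 7 − 1·(4/5) = 31/5.

31/5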